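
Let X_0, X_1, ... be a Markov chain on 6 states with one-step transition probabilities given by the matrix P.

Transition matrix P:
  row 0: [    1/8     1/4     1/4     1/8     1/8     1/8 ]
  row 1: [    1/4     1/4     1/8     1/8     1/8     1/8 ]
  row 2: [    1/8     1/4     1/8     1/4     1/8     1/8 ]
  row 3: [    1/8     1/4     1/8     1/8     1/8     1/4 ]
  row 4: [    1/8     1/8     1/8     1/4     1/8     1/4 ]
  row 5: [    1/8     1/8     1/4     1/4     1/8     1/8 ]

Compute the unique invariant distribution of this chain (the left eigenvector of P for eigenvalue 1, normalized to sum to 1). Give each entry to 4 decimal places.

Balance equations π_j = Σ_i π_i·P[i][j]:
  π_0 = 1/8·π_0 + 1/4·π_1 + 1/8·π_2 + 1/8·π_3 + 1/8·π_4 + 1/8·π_5
  π_1 = 1/4·π_0 + 1/4·π_1 + 1/4·π_2 + 1/4·π_3 + 1/8·π_4 + 1/8·π_5
  π_2 = 1/4·π_0 + 1/8·π_1 + 1/8·π_2 + 1/8·π_3 + 1/8·π_4 + 1/4·π_5
  π_3 = 1/8·π_0 + 1/8·π_1 + 1/4·π_2 + 1/8·π_3 + 1/4·π_4 + 1/4·π_5
  π_4 = 1/8·π_0 + 1/8·π_1 + 1/8·π_2 + 1/8·π_3 + 1/8·π_4 + 1/8·π_5
  normalize: π_0 + π_1 + π_2 + π_3 + π_4 + π_5 = 1
Solving the linear system gives exactly π = [1861/12264, 328/1533, 12/73, 2227/12264, 1/8, 2003/12264].

π = [0.1517, 0.2140, 0.1644, 0.1816, 0.1250, 0.1633]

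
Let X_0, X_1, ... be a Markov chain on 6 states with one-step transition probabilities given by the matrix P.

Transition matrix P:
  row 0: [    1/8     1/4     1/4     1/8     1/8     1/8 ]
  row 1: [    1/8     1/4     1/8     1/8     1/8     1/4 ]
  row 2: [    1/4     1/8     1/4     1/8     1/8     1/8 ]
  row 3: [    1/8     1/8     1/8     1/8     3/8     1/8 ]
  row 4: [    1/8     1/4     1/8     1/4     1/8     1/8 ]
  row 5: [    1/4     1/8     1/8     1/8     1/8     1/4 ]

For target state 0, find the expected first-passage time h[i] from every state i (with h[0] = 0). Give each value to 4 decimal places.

h = [0.0000, 5.9849, 5.2368, 6.1056, 6.0935, 5.2368]

First-step conditioning: h[0] = 0; for i ≠ 0, h[i] = 1 + Σ_k P[i][k]·h[k].
  h[1] = 1 + 1/4·h[1] + 1/8·h[2] + 1/8·h[3] + 1/8·h[4] + 1/4·h[5]
  h[2] = 1 + 1/8·h[1] + 1/4·h[2] + 1/8·h[3] + 1/8·h[4] + 1/8·h[5]
  h[3] = 1 + 1/8·h[1] + 1/8·h[2] + 1/8·h[3] + 3/8·h[4] + 1/8·h[5]
  h[4] = 1 + 1/4·h[1] + 1/8·h[2] + 1/4·h[3] + 1/8·h[4] + 1/8·h[5]
  h[5] = 1 + 1/8·h[1] + 1/8·h[2] + 1/8·h[3] + 1/8·h[4] + 1/4·h[5]
Solving the 5×5 linear system over states ≠ 0 gives exactly h = [0, 3968/663, 3472/663, 4048/663, 4040/663, 3472/663] (h[0] = 0 is the target).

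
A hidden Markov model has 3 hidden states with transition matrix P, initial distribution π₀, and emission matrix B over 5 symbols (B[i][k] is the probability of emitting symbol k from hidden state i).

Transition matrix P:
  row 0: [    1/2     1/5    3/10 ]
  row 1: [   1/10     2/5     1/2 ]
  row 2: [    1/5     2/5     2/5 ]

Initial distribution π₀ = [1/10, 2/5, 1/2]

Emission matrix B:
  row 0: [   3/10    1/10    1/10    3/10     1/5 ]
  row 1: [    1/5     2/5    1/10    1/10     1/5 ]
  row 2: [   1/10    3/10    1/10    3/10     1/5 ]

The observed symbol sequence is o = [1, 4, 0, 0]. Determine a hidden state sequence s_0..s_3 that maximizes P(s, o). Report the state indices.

t=0: δ = [1.000e-02, 1.600e-01, 1.500e-01]  (obs o_0=1)
t=1: δ = [6.000e-03, 1.280e-02, 1.600e-02]  ψ = [2, 1, 1]  (obs o_1=4)
t=2: δ = [9.600e-04, 1.280e-03, 6.400e-04]  ψ = [2, 2, 1]  (obs o_2=0)
t=3: δ = [1.440e-04, 1.024e-04, 6.400e-05]  ψ = [0, 1, 1]  (obs o_3=0)
backtrack: best end state = 0; path = [1, 2, 0, 0]

path = [1, 2, 0, 0]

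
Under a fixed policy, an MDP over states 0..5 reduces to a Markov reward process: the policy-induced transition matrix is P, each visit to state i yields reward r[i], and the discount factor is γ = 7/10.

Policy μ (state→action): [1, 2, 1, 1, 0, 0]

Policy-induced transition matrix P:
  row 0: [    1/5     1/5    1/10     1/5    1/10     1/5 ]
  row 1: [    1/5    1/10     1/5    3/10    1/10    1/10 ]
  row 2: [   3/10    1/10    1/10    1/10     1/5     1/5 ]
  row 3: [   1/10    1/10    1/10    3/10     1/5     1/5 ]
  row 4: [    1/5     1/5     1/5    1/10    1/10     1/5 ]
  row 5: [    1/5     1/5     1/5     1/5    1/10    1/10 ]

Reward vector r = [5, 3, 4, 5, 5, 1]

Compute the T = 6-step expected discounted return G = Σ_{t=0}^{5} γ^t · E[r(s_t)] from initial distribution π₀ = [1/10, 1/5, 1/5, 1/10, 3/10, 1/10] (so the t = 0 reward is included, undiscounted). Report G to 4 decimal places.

t=0: π = [0.1000, 0.2000, 0.2000, 0.1000, 0.3000, 0.1000], E[r] = 4.0000, γ^t·E[r] = 4.000000, running G = 4.000000
t=1: π = [0.2100, 0.1500, 0.1600, 0.1800, 0.1300, 0.1700], E[r] = 3.8600, γ^t·E[r] = 2.702000, running G = 6.702000
t=2: π = [0.1980, 0.1510, 0.1450, 0.2040, 0.1340, 0.1680], E[r] = 3.8810, γ^t·E[r] = 1.901690, running G = 8.603690
t=3: π = [0.1941, 0.1500, 0.1453, 0.2076, 0.1349, 0.1681], E[r] = 3.8823, γ^t·E[r] = 1.331629, running G = 9.935319
t=4: π = [0.1938, 0.1497, 0.1453, 0.2077, 0.1353, 0.1682], E[r] = 3.8825, γ^t·E[r] = 0.932193, running G = 10.867512
t=5: π = [0.1938, 0.1497, 0.1453, 0.2077, 0.1353, 0.1682], E[r] = 3.8824, γ^t·E[r] = 0.652513, running G = 11.520025

G = 11.5200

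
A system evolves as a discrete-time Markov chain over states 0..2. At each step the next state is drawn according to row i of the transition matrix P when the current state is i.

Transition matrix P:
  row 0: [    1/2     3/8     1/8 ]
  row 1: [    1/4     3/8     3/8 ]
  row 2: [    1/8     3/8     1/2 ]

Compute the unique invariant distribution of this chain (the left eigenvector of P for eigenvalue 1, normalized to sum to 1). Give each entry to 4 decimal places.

π = [0.2750, 0.3750, 0.3500]

Balance equations π_j = Σ_i π_i·P[i][j]:
  π_0 = 1/2·π_0 + 1/4·π_1 + 1/8·π_2
  π_1 = 3/8·π_0 + 3/8·π_1 + 3/8·π_2
  normalize: π_0 + π_1 + π_2 = 1
Solving the linear system gives exactly π = [11/40, 3/8, 7/20].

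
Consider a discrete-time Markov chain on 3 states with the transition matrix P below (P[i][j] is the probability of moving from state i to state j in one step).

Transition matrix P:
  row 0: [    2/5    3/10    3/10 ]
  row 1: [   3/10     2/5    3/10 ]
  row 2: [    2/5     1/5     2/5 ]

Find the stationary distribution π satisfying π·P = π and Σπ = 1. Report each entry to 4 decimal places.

π = [0.3704, 0.2963, 0.3333]

Balance equations π_j = Σ_i π_i·P[i][j]:
  π_0 = 2/5·π_0 + 3/10·π_1 + 2/5·π_2
  π_1 = 3/10·π_0 + 2/5·π_1 + 1/5·π_2
  normalize: π_0 + π_1 + π_2 = 1
Solving the linear system gives exactly π = [10/27, 8/27, 1/3].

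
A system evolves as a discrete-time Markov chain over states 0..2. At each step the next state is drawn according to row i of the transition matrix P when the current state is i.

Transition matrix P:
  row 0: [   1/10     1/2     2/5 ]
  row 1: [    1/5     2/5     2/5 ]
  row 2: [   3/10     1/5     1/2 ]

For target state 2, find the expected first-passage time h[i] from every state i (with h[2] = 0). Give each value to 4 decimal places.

h = [2.5000, 2.5000, 0.0000]

First-step conditioning: h[2] = 0; for i ≠ 2, h[i] = 1 + Σ_k P[i][k]·h[k].
  h[0] = 1 + 1/10·h[0] + 1/2·h[1]
  h[1] = 1 + 1/5·h[0] + 2/5·h[1]
Solving the 2×2 linear system over states ≠ 2 gives exactly h = [5/2, 5/2, 0] (h[2] = 0 is the target).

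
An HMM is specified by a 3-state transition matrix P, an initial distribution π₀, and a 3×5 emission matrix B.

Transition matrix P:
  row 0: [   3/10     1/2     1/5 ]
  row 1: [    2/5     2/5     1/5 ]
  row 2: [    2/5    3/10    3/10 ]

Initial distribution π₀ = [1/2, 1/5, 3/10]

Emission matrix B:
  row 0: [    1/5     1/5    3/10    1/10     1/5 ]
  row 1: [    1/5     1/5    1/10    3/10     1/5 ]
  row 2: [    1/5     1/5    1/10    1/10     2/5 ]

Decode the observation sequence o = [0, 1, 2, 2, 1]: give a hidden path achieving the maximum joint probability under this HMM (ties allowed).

path = [0, 1, 0, 0, 1]

t=0: δ = [1.000e-01, 4.000e-02, 6.000e-02]  (obs o_0=0)
t=1: δ = [6.000e-03, 1.000e-02, 4.000e-03]  ψ = [0, 0, 0]  (obs o_1=1)
t=2: δ = [1.200e-03, 4.000e-04, 2.000e-04]  ψ = [1, 1, 1]  (obs o_2=2)
t=3: δ = [1.080e-04, 6.000e-05, 2.400e-05]  ψ = [0, 0, 0]  (obs o_3=2)
t=4: δ = [6.480e-06, 1.080e-05, 4.320e-06]  ψ = [0, 0, 0]  (obs o_4=1)
backtrack: best end state = 1; path = [0, 1, 0, 0, 1]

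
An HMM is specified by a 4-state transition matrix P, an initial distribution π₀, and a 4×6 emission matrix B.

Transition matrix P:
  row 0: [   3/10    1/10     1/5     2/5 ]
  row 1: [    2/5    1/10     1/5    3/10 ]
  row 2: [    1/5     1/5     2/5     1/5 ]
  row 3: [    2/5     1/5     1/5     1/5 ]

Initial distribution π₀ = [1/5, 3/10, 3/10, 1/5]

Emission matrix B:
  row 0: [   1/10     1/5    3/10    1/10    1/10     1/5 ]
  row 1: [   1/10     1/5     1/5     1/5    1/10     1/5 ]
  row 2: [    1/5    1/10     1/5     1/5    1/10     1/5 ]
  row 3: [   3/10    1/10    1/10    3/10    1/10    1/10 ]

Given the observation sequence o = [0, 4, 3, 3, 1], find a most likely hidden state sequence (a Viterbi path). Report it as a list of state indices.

path = [3, 0, 3, 3, 0]

t=0: δ = [2.000e-02, 3.000e-02, 6.000e-02, 6.000e-02]  (obs o_0=0)
t=1: δ = [2.400e-03, 1.200e-03, 2.400e-03, 1.200e-03]  ψ = [3, 2, 2, 2]  (obs o_1=4)
t=2: δ = [7.200e-05, 9.600e-05, 1.920e-04, 2.880e-04]  ψ = [0, 2, 2, 0]  (obs o_2=3)
t=3: δ = [1.152e-05, 1.152e-05, 1.536e-05, 1.728e-05]  ψ = [3, 3, 2, 3]  (obs o_3=3)
t=4: δ = [1.382e-06, 6.912e-07, 6.144e-07, 4.608e-07]  ψ = [3, 3, 2, 0]  (obs o_4=1)
backtrack: best end state = 0; path = [3, 0, 3, 3, 0]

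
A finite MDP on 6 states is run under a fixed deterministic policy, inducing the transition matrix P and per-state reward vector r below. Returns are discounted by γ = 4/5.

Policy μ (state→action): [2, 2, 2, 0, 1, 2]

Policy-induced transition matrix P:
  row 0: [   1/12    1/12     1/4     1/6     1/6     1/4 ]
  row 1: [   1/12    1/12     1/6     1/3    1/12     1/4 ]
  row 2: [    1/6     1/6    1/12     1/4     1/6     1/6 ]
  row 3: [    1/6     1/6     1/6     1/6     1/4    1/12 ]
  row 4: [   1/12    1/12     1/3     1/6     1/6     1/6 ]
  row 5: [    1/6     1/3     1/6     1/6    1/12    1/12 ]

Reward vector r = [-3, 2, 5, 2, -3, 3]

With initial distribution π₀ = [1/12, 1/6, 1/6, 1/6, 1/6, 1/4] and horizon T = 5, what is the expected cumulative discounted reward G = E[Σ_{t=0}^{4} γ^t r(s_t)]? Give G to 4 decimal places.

t=0: π = [0.0833, 0.1667, 0.1667, 0.1667, 0.1667, 0.2500], E[r] = 1.5000, γ^t·E[r] = 1.500000, running G = 1.500000
t=1: π = [0.1319, 0.1736, 0.1875, 0.2083, 0.1458, 0.1528], E[r] = 1.3264, γ^t·E[r] = 1.061111, running G = 2.561111
t=2: π = [0.1291, 0.1545, 0.1863, 0.2112, 0.1568, 0.1620], E[r] = 1.2917, γ^t·E[r] = 0.826667, running G = 3.387778
t=3: π = [0.1300, 0.1570, 0.1880, 0.2079, 0.1579, 0.1592], E[r] = 1.2840, γ^t·E[r] = 0.657407, running G = 4.045185
t=4: π = [0.1296, 0.1561, 0.1881, 0.2085, 0.1576, 0.1600], E[r] = 1.2882, γ^t·E[r] = 0.527640, running G = 4.572825

G = 4.5728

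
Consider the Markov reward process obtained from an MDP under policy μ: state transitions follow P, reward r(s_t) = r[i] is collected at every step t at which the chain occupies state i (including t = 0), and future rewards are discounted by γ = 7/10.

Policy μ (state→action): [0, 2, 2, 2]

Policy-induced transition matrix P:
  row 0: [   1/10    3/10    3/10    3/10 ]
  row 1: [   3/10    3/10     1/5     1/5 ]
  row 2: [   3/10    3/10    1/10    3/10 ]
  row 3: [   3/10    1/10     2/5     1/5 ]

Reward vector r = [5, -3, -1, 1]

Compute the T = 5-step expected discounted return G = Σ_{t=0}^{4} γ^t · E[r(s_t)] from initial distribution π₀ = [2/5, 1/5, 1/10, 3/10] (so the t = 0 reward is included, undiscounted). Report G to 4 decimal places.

G = 2.3911

t=0: π = [0.4000, 0.2000, 0.1000, 0.3000], E[r] = 1.6000, γ^t·E[r] = 1.600000, running G = 1.600000
t=1: π = [0.2200, 0.2400, 0.2900, 0.2500], E[r] = 0.3400, γ^t·E[r] = 0.238000, running G = 1.838000
t=2: π = [0.2560, 0.2500, 0.2430, 0.2510], E[r] = 0.5380, γ^t·E[r] = 0.263620, running G = 2.101620
t=3: π = [0.2488, 0.2498, 0.2515, 0.2499], E[r] = 0.4930, γ^t·E[r] = 0.169099, running G = 2.270719
t=4: π = [0.2502, 0.2500, 0.2497, 0.2500], E[r] = 0.5015, γ^t·E[r] = 0.120401, running G = 2.391120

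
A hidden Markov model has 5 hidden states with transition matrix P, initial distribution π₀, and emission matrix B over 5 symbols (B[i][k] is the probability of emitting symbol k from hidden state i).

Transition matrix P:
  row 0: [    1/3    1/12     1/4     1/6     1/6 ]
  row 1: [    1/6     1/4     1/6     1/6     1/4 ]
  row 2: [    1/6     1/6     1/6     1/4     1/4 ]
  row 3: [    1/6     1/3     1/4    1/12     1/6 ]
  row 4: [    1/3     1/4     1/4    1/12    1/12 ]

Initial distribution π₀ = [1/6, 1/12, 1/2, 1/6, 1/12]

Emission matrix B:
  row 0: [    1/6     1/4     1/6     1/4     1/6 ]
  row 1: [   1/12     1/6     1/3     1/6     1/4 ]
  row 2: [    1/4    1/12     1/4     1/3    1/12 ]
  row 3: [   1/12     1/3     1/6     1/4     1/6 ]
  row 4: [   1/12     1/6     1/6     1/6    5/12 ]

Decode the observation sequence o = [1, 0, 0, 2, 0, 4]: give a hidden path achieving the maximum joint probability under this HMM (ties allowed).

path = [0, 0, 0, 0, 2, 4]

t=0: δ = [4.167e-02, 1.389e-02, 4.167e-02, 5.556e-02, 1.389e-02]  (obs o_0=1)
t=1: δ = [2.315e-03, 1.543e-03, 3.472e-03, 8.681e-04, 8.681e-04]  ψ = [0, 3, 3, 2, 2]  (obs o_1=0)
t=2: δ = [1.286e-04, 4.823e-05, 1.447e-04, 7.234e-05, 7.234e-05]  ψ = [0, 2, 0, 2, 2]  (obs o_2=0)
t=3: δ = [7.144e-06, 8.038e-06, 8.038e-06, 6.028e-06, 6.028e-06]  ψ = [0, 2, 0, 2, 2]  (obs o_3=2)
t=4: δ = [3.969e-07, 1.674e-07, 4.465e-07, 1.674e-07, 1.674e-07]  ψ = [0, 1, 0, 2, 1]  (obs o_4=0)
t=5: δ = [2.205e-08, 1.861e-08, 8.269e-09, 1.861e-08, 4.651e-08]  ψ = [0, 2, 0, 2, 2]  (obs o_5=4)
backtrack: best end state = 4; path = [0, 0, 0, 0, 2, 4]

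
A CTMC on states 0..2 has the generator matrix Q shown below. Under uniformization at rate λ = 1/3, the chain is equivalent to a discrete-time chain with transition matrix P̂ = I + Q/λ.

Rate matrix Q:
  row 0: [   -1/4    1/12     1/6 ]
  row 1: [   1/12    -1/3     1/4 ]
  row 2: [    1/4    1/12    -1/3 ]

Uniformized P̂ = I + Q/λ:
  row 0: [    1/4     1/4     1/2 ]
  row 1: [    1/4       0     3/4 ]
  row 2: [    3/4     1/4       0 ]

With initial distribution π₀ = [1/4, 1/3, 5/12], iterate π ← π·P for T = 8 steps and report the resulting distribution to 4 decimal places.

π = [0.4337, 0.2000, 0.3663]

t=0: π = [0.2500, 0.3333, 0.4167]
t=1: π = [0.4583, 0.1667, 0.3750]
t=2: π = [0.4375, 0.2083, 0.3542]
t=3: π = [0.4271, 0.1979, 0.3750]
t=4: π = [0.4375, 0.2005, 0.3620]
t=5: π = [0.4310, 0.1999, 0.3691]
t=6: π = [0.4346, 0.2000, 0.3654]
t=7: π = [0.4327, 0.2000, 0.3673]
t=8: π = [0.4337, 0.2000, 0.3663]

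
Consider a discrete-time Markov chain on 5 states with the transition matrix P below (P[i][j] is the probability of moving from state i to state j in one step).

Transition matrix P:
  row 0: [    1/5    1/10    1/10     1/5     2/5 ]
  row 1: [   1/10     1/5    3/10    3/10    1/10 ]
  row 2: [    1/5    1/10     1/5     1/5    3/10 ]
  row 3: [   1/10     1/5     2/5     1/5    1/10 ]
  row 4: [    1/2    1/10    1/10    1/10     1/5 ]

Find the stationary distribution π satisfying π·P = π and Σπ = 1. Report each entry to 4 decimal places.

Balance equations π_j = Σ_i π_i·P[i][j]:
  π_0 = 1/5·π_0 + 1/10·π_1 + 1/5·π_2 + 1/10·π_3 + 1/2·π_4
  π_1 = 1/10·π_0 + 1/5·π_1 + 1/10·π_2 + 1/5·π_3 + 1/10·π_4
  π_2 = 1/10·π_0 + 3/10·π_1 + 1/5·π_2 + 2/5·π_3 + 1/10·π_4
  π_3 = 1/5·π_0 + 3/10·π_1 + 1/5·π_2 + 1/5·π_3 + 1/10·π_4
  normalize: π_0 + π_1 + π_2 + π_3 + π_4 = 1
Solving the linear system gives exactly π = [2222/9313, 1231/9313, 1897/9313, 1766/9313, 2197/9313].

π = [0.2386, 0.1322, 0.2037, 0.1896, 0.2359]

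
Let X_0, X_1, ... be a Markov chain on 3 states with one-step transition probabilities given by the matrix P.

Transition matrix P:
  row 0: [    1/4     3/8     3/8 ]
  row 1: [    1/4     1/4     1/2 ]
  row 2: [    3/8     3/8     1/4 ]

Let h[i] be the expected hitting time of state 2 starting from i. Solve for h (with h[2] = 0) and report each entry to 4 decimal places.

First-step conditioning: h[2] = 0; for i ≠ 2, h[i] = 1 + Σ_k P[i][k]·h[k].
  h[0] = 1 + 1/4·h[0] + 3/8·h[1]
  h[1] = 1 + 1/4·h[0] + 1/4·h[1]
Solving the 2×2 linear system over states ≠ 2 gives exactly h = [12/5, 32/15, 0] (h[2] = 0 is the target).

h = [2.4000, 2.1333, 0.0000]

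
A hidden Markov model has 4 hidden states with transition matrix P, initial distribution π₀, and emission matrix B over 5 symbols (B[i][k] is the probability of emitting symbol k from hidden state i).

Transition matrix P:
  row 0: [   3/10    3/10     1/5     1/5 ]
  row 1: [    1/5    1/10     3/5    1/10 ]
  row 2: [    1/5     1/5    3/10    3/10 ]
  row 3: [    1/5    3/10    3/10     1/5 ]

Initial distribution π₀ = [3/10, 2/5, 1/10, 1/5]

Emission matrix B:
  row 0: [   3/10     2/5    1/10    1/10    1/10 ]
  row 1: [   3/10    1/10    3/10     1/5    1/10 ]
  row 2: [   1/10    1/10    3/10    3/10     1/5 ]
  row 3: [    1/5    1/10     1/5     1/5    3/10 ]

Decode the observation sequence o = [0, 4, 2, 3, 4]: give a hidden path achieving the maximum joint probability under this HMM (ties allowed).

path = [1, 2, 1, 2, 3]

t=0: δ = [9.000e-02, 1.200e-01, 1.000e-02, 4.000e-02]  (obs o_0=0)
t=1: δ = [2.700e-03, 2.700e-03, 1.440e-02, 5.400e-03]  ψ = [0, 0, 1, 0]  (obs o_1=4)
t=2: δ = [2.880e-04, 8.640e-04, 1.296e-03, 8.640e-04]  ψ = [2, 2, 2, 2]  (obs o_2=2)
t=3: δ = [2.592e-05, 5.184e-05, 1.555e-04, 7.776e-05]  ψ = [2, 2, 1, 2]  (obs o_3=3)
t=4: δ = [3.110e-06, 3.110e-06, 9.331e-06, 1.400e-05]  ψ = [2, 2, 2, 2]  (obs o_4=4)
backtrack: best end state = 3; path = [1, 2, 1, 2, 3]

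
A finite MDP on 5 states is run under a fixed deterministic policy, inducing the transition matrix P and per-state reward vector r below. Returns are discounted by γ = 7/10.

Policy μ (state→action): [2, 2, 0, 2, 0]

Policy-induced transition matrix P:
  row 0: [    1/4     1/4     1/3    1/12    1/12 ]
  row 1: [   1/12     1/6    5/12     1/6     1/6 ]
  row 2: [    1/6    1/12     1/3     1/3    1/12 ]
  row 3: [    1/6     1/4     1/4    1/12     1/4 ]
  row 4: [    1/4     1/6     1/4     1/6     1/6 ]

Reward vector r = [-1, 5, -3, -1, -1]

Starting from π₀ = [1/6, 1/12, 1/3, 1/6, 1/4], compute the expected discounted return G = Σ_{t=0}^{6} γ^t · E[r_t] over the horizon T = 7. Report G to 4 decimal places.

t=0: π = [0.1667, 0.0833, 0.3333, 0.1667, 0.2500], E[r] = -1.1667, γ^t·E[r] = -1.166667, running G = -1.166667
t=1: π = [0.1944, 0.1667, 0.3056, 0.1944, 0.1389], E[r] = -0.6111, γ^t·E[r] = -0.427778, running G = -1.594444
t=2: π = [0.1806, 0.1736, 0.3194, 0.1852, 0.1412], E[r] = -0.5972, γ^t·E[r] = -0.292639, running G = -1.887083
t=3: π = [0.1790, 0.1705, 0.3206, 0.1894, 0.1404], E[r] = -0.6181, γ^t·E[r] = -0.211993, running G = -2.099076
t=4: π = [0.1791, 0.1707, 0.3201, 0.1894, 0.1408], E[r] = -0.6162, γ^t·E[r] = -0.147947, running G = -2.247024
t=5: π = [0.1791, 0.1707, 0.3200, 0.1893, 0.1409], E[r] = -0.6159, γ^t·E[r] = -0.103508, running G = -2.350532
t=6: π = [0.1791, 0.1707, 0.3200, 0.1893, 0.1408], E[r] = -0.6159, γ^t·E[r] = -0.072461, running G = -2.422993

G = -2.4230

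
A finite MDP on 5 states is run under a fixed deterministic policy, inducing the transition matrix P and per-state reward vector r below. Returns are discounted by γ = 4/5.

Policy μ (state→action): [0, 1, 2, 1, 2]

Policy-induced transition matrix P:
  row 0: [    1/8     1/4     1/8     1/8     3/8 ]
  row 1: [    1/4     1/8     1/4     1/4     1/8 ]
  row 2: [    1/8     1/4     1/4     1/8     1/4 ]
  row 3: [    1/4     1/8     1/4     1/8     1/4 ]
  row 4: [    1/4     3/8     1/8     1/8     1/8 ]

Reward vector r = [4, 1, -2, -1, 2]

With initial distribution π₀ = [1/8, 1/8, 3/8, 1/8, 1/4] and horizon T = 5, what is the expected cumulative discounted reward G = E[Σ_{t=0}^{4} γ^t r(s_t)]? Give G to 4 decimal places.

G = 2.3908

t=0: π = [0.1250, 0.1250, 0.3750, 0.1250, 0.2500], E[r] = 0.2500, γ^t·E[r] = 0.250000, running G = 0.250000
t=1: π = [0.1875, 0.2500, 0.2031, 0.1406, 0.2188], E[r] = 0.8906, γ^t·E[r] = 0.712500, running G = 0.962500
t=2: π = [0.2012, 0.2285, 0.1992, 0.1563, 0.2148], E[r] = 0.9082, γ^t·E[r] = 0.581250, running G = 1.543750
t=3: π = [0.2000, 0.2288, 0.1980, 0.1536, 0.2197], E[r] = 0.9185, γ^t·E[r] = 0.470250, running G = 2.014000
t=4: π = [0.2003, 0.2297, 0.1975, 0.1536, 0.2189], E[r] = 0.9199, γ^t·E[r] = 0.376788, running G = 2.390788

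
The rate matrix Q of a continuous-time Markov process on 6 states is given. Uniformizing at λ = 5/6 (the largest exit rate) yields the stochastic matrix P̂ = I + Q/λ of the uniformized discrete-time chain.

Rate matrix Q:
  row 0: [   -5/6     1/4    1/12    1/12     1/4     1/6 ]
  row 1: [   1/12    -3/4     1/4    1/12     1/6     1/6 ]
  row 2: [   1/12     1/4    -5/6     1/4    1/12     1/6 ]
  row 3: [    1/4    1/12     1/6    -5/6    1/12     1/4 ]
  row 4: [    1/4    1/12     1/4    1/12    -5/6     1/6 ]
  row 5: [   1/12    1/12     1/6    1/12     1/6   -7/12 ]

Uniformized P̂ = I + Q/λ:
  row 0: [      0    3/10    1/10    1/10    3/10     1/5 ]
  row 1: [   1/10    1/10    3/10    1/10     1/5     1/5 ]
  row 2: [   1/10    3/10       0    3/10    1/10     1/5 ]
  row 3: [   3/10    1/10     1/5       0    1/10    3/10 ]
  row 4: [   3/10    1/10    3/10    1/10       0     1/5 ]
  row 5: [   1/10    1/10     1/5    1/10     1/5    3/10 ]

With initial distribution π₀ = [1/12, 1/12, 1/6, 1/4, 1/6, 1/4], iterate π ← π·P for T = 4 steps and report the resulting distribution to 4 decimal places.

π = [0.1402, 0.1660, 0.1797, 0.1249, 0.1535, 0.2358]

t=0: π = [0.0833, 0.0833, 0.1667, 0.2500, 0.1667, 0.2500]
t=1: π = [0.1750, 0.1500, 0.1833, 0.1083, 0.1333, 0.2500]
t=2: π = [0.1308, 0.1717, 0.1742, 0.1258, 0.1617, 0.2358]
t=3: π = [0.1444, 0.1610, 0.1854, 0.1223, 0.1508, 0.2362]
t=4: π = [0.1402, 0.1660, 0.1797, 0.1249, 0.1535, 0.2358]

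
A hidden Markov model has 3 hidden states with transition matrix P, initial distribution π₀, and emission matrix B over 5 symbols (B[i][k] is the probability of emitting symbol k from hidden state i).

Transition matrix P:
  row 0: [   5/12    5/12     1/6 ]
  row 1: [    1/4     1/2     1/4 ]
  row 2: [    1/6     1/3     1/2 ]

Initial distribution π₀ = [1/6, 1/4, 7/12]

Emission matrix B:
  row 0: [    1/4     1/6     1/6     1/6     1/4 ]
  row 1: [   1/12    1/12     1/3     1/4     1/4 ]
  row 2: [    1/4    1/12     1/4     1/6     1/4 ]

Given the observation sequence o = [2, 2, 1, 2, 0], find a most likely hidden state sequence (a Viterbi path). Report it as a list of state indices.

t=0: δ = [2.778e-02, 8.333e-02, 1.458e-01]  (obs o_0=2)
t=1: δ = [4.051e-03, 1.620e-02, 1.823e-02]  ψ = [2, 2, 2]  (obs o_1=2)
t=2: δ = [6.752e-04, 6.752e-04, 7.595e-04]  ψ = [1, 1, 2]  (obs o_2=1)
t=3: δ = [4.689e-05, 1.125e-04, 9.494e-05]  ψ = [0, 1, 2]  (obs o_3=2)
t=4: δ = [7.033e-06, 4.689e-06, 1.187e-05]  ψ = [1, 1, 2]  (obs o_4=0)
backtrack: best end state = 2; path = [2, 2, 2, 2, 2]

path = [2, 2, 2, 2, 2]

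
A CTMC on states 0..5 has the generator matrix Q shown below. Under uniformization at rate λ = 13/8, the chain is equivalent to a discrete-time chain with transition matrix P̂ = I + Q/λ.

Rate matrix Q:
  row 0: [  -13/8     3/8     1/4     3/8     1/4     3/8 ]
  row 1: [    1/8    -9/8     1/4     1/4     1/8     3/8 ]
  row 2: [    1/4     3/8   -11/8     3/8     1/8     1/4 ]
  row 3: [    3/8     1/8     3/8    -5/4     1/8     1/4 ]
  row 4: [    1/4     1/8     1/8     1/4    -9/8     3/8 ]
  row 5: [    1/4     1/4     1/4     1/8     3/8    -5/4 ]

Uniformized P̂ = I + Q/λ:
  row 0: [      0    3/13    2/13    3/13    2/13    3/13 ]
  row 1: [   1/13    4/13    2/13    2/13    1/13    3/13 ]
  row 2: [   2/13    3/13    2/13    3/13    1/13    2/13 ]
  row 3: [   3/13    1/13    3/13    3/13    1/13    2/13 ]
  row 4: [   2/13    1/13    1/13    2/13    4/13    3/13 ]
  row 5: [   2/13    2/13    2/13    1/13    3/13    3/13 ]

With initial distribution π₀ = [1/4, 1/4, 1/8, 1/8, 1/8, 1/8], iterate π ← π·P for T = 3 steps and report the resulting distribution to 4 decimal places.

π = [0.1323, 0.1792, 0.1554, 0.1738, 0.1537, 0.2055]

t=0: π = [0.2500, 0.2500, 0.1250, 0.1250, 0.1250, 0.1250]
t=1: π = [0.1058, 0.2019, 0.1538, 0.1827, 0.1442, 0.2115]
t=2: π = [0.1361, 0.1797, 0.1568, 0.1716, 0.1509, 0.2049]
t=3: π = [0.1323, 0.1792, 0.1554, 0.1738, 0.1537, 0.2055]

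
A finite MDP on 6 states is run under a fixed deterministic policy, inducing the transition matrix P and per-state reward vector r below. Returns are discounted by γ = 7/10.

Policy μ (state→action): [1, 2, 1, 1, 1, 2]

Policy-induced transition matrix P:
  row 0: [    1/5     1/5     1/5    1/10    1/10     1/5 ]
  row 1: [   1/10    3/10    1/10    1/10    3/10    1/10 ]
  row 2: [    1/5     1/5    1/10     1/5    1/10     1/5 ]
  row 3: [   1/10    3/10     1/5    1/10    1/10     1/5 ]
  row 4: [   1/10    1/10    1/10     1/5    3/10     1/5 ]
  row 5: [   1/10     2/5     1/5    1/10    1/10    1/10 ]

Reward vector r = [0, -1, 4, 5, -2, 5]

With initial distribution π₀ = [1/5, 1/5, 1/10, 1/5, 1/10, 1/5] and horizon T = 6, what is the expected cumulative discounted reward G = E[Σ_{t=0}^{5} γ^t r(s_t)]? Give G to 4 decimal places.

t=0: π = [0.2000, 0.2000, 0.1000, 0.2000, 0.1000, 0.2000], E[r] = 2.0000, γ^t·E[r] = 2.000000, running G = 2.000000
t=1: π = [0.1300, 0.2700, 0.1600, 0.1200, 0.1600, 0.1600], E[r] = 1.4500, γ^t·E[r] = 1.015000, running G = 3.015000
t=2: π = [0.1290, 0.2550, 0.1410, 0.1320, 0.1860, 0.1570], E[r] = 1.3820, γ^t·E[r] = 0.677180, running G = 3.692180
t=3: π = [0.1270, 0.2515, 0.1418, 0.1327, 0.1882, 0.1588], E[r] = 1.3968, γ^t·E[r] = 0.479102, running G = 4.171282
t=4: π = [0.1269, 0.2514, 0.1419, 0.1330, 0.1879, 0.1590], E[r] = 1.4000, γ^t·E[r] = 0.336142, running G = 4.507425
t=5: π = [0.1269, 0.2514, 0.1419, 0.1330, 0.1879, 0.1590], E[r] = 1.4001, γ^t·E[r] = 0.235317, running G = 4.742742

G = 4.7427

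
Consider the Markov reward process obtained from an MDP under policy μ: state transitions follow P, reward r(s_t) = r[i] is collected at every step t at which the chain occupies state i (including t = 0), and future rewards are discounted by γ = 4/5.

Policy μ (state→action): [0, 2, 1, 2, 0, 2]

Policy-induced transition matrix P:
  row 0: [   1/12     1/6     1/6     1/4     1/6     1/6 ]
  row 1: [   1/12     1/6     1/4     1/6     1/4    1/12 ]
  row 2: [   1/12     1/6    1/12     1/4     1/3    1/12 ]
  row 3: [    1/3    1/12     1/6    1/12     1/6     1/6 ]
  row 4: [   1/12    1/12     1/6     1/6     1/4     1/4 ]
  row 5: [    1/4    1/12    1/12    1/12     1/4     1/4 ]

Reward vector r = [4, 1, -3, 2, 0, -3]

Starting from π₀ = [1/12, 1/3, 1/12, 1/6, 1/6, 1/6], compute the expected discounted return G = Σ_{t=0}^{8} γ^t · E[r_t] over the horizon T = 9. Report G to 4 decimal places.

t=0: π = [0.0833, 0.3333, 0.0833, 0.1667, 0.1667, 0.1667], E[r] = 0.2500, γ^t·E[r] = 0.250000, running G = 0.250000
t=1: π = [0.1528, 0.1250, 0.1736, 0.1528, 0.2361, 0.1597], E[r] = 0.0417, γ^t·E[r] = 0.033333, running G = 0.283333
t=2: π = [0.1481, 0.1209, 0.1493, 0.1678, 0.2390, 0.1748], E[r] = 0.0770, γ^t·E[r] = 0.049259, running G = 0.332593
t=3: π = [0.1544, 0.1182, 0.1497, 0.1629, 0.2361, 0.1786], E[r] = 0.0766, γ^t·E[r] = 0.039210, running G = 0.371802
t=4: π = [0.1538, 0.1185, 0.1492, 0.1636, 0.2360, 0.1789], E[r] = 0.0768, γ^t·E[r] = 0.031457, running G = 0.403259
t=5: π = [0.1540, 0.1185, 0.1492, 0.1634, 0.2360, 0.1789], E[r] = 0.0769, γ^t·E[r] = 0.025210, running G = 0.428469
t=6: π = [0.1540, 0.1185, 0.1492, 0.1634, 0.2360, 0.1789], E[r] = 0.0769, γ^t·E[r] = 0.020161, running G = 0.448630
t=7: π = [0.1540, 0.1185, 0.1492, 0.1634, 0.2360, 0.1789], E[r] = 0.0769, γ^t·E[r] = 0.016131, running G = 0.464761
t=8: π = [0.1540, 0.1185, 0.1492, 0.1634, 0.2360, 0.1789], E[r] = 0.0769, γ^t·E[r] = 0.012904, running G = 0.477665

G = 0.4777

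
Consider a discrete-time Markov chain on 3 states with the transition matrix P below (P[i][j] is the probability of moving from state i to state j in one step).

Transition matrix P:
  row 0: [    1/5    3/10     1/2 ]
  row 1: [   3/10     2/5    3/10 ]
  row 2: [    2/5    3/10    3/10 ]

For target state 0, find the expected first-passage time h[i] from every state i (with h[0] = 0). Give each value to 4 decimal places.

First-step conditioning: h[0] = 0; for i ≠ 0, h[i] = 1 + Σ_k P[i][k]·h[k].
  h[1] = 1 + 2/5·h[1] + 3/10·h[2]
  h[2] = 1 + 3/10·h[1] + 3/10·h[2]
Solving the 2×2 linear system over states ≠ 0 gives exactly h = [0, 100/33, 30/11] (h[0] = 0 is the target).

h = [0.0000, 3.0303, 2.7273]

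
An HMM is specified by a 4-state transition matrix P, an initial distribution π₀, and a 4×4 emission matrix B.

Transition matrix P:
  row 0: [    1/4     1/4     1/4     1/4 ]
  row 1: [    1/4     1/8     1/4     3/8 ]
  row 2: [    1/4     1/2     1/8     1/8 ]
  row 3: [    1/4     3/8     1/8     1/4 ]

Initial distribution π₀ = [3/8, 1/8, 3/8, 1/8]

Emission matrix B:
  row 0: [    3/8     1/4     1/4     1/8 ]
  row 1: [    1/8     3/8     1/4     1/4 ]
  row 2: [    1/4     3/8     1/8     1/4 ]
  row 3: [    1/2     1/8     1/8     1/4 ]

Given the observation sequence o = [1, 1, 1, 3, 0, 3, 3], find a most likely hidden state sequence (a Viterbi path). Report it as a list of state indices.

t=0: δ = [9.375e-02, 4.688e-02, 1.406e-01, 1.562e-02]  (obs o_0=1)
t=1: δ = [8.789e-03, 2.637e-02, 8.789e-03, 2.930e-03]  ψ = [2, 2, 0, 0]  (obs o_1=1)
t=2: δ = [1.648e-03, 1.648e-03, 2.472e-03, 1.236e-03]  ψ = [1, 2, 1, 1]  (obs o_2=1)
t=3: δ = [7.725e-05, 3.090e-04, 1.030e-04, 1.545e-04]  ψ = [2, 2, 0, 1]  (obs o_3=3)
t=4: δ = [2.897e-05, 7.242e-06, 1.931e-05, 5.794e-05]  ψ = [1, 3, 1, 1]  (obs o_4=0)
t=5: δ = [1.810e-06, 5.431e-06, 1.810e-06, 3.621e-06]  ψ = [3, 3, 0, 3]  (obs o_5=3)
t=6: δ = [1.697e-07, 3.395e-07, 3.395e-07, 5.092e-07]  ψ = [1, 3, 1, 1]  (obs o_6=3)
backtrack: best end state = 3; path = [2, 1, 2, 1, 3, 1, 3]

path = [2, 1, 2, 1, 3, 1, 3]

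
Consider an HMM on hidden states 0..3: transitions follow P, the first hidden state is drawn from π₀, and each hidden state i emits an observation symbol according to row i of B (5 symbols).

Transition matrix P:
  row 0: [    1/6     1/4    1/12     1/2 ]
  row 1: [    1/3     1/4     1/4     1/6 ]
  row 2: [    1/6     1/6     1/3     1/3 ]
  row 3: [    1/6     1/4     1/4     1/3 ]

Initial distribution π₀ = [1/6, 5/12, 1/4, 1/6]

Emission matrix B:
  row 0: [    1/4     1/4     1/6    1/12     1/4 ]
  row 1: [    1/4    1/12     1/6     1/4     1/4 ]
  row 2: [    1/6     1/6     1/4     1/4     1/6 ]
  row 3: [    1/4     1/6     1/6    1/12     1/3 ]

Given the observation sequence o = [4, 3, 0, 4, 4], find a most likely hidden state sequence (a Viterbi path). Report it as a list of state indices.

path = [1, 1, 0, 3, 3]

t=0: δ = [4.167e-02, 1.042e-01, 4.167e-02, 5.556e-02]  (obs o_0=4)
t=1: δ = [2.894e-03, 6.510e-03, 6.510e-03, 1.736e-03]  ψ = [1, 1, 1, 0]  (obs o_1=3)
t=2: δ = [5.425e-04, 4.069e-04, 3.617e-04, 5.425e-04]  ψ = [1, 1, 2, 2]  (obs o_2=0)
t=3: δ = [3.391e-05, 3.391e-05, 2.261e-05, 9.042e-05]  ψ = [1, 0, 3, 0]  (obs o_3=4)
t=4: δ = [3.768e-06, 5.651e-06, 3.768e-06, 1.005e-05]  ψ = [3, 3, 3, 3]  (obs o_4=4)
backtrack: best end state = 3; path = [1, 1, 0, 3, 3]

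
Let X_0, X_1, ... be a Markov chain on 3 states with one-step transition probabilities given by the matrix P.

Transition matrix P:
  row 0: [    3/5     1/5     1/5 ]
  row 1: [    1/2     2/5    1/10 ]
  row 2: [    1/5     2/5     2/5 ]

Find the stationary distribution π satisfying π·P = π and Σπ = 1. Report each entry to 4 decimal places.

π = [0.4848, 0.3030, 0.2121]

Balance equations π_j = Σ_i π_i·P[i][j]:
  π_0 = 3/5·π_0 + 1/2·π_1 + 1/5·π_2
  π_1 = 1/5·π_0 + 2/5·π_1 + 2/5·π_2
  normalize: π_0 + π_1 + π_2 = 1
Solving the linear system gives exactly π = [16/33, 10/33, 7/33].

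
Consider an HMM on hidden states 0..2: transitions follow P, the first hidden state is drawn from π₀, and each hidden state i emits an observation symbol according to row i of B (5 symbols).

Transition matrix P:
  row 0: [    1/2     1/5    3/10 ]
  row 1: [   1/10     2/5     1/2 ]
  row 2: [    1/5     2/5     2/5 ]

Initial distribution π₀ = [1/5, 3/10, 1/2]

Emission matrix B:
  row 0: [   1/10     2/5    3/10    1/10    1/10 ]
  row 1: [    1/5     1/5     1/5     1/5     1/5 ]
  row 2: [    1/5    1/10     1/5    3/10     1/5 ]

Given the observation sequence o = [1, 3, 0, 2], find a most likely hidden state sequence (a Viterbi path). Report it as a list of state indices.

t=0: δ = [8.000e-02, 6.000e-02, 5.000e-02]  (obs o_0=1)
t=1: δ = [4.000e-03, 4.800e-03, 9.000e-03]  ψ = [0, 1, 1]  (obs o_1=3)
t=2: δ = [2.000e-04, 7.200e-04, 7.200e-04]  ψ = [0, 2, 2]  (obs o_2=0)
t=3: δ = [4.320e-05, 5.760e-05, 7.200e-05]  ψ = [2, 1, 1]  (obs o_3=2)
backtrack: best end state = 2; path = [1, 2, 1, 2]

path = [1, 2, 1, 2]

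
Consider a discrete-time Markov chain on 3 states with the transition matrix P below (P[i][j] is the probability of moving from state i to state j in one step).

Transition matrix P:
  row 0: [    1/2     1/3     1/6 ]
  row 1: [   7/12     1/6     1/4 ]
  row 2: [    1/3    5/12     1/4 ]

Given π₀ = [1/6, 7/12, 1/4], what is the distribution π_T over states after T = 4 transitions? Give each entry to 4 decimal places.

t=0: π = [0.1667, 0.5833, 0.2500]
t=1: π = [0.5069, 0.2569, 0.2361]
t=2: π = [0.4821, 0.3102, 0.2078]
t=3: π = [0.4912, 0.2989, 0.2098]
t=4: π = [0.4899, 0.3010, 0.2091]

π = [0.4899, 0.3010, 0.2091]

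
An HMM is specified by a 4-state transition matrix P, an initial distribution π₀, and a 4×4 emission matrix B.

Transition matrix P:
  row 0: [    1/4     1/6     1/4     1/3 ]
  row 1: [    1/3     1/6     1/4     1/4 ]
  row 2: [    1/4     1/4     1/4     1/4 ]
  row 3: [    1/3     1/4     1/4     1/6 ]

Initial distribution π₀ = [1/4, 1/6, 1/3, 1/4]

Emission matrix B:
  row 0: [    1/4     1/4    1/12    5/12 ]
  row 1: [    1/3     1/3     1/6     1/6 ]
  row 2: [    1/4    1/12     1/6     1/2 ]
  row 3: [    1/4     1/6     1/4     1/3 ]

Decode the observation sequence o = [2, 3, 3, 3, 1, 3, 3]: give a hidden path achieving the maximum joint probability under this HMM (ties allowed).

path = [3, 0, 2, 2, 1, 0, 2]

t=0: δ = [2.083e-02, 2.778e-02, 5.556e-02, 6.250e-02]  (obs o_0=2)
t=1: δ = [8.681e-03, 2.604e-03, 7.812e-03, 4.630e-03]  ψ = [3, 3, 3, 2]  (obs o_1=3)
t=2: δ = [9.042e-04, 3.255e-04, 1.085e-03, 9.645e-04]  ψ = [0, 2, 0, 0]  (obs o_2=3)
t=3: δ = [1.340e-04, 4.521e-05, 1.356e-04, 1.005e-04]  ψ = [3, 2, 2, 0]  (obs o_3=3)
t=4: δ = [8.477e-06, 1.130e-05, 2.826e-06, 7.442e-06]  ψ = [2, 2, 2, 0]  (obs o_4=1)
t=5: δ = [1.570e-06, 3.140e-07, 1.413e-06, 9.419e-07]  ψ = [1, 1, 1, 0]  (obs o_5=3)
t=6: δ = [1.635e-07, 5.887e-08, 1.962e-07, 1.744e-07]  ψ = [0, 2, 0, 0]  (obs o_6=3)
backtrack: best end state = 2; path = [3, 0, 2, 2, 1, 0, 2]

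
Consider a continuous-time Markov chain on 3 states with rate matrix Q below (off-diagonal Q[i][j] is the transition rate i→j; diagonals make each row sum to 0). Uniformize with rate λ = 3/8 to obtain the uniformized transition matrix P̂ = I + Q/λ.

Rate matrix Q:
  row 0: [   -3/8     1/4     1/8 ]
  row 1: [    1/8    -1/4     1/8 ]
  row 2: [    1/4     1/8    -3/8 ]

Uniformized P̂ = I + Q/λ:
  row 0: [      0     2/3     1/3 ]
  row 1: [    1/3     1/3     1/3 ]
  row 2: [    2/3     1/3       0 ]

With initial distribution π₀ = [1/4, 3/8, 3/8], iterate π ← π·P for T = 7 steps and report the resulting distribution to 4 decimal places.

π = [0.3129, 0.4371, 0.2499]

t=0: π = [0.2500, 0.3750, 0.3750]
t=1: π = [0.3750, 0.4167, 0.2083]
t=2: π = [0.2778, 0.4583, 0.2639]
t=3: π = [0.3287, 0.4259, 0.2454]
t=4: π = [0.3056, 0.4429, 0.2515]
t=5: π = [0.3153, 0.4352, 0.2495]
t=6: π = [0.3114, 0.4384, 0.2502]
t=7: π = [0.3129, 0.4371, 0.2499]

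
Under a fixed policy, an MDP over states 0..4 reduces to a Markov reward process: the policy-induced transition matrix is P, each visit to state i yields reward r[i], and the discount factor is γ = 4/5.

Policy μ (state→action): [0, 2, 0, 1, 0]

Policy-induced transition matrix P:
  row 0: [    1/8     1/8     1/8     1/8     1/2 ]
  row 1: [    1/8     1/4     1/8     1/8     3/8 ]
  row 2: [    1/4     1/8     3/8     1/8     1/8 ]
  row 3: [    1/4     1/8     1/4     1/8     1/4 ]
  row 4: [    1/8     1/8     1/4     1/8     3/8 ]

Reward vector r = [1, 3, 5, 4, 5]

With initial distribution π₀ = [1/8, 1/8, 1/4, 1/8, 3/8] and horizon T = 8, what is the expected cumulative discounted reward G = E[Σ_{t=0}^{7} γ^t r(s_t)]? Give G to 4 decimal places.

t=0: π = [0.1250, 0.1250, 0.2500, 0.1250, 0.3750], E[r] = 4.1250, γ^t·E[r] = 4.125000, running G = 4.125000
t=1: π = [0.1719, 0.1406, 0.2500, 0.1250, 0.3125], E[r] = 3.9063, γ^t·E[r] = 3.125000, running G = 7.250000
t=2: π = [0.1719, 0.1426, 0.2422, 0.1250, 0.3184], E[r] = 3.9023, γ^t·E[r] = 2.497500, running G = 9.747500
t=3: π = [0.1709, 0.1428, 0.2410, 0.1250, 0.3203], E[r] = 3.9058, γ^t·E[r] = 1.999750, running G = 11.747250
t=4: π = [0.1707, 0.1429, 0.2409, 0.1250, 0.3205], E[r] = 3.9063, γ^t·E[r] = 1.600025, running G = 13.347275
t=5: π = [0.1707, 0.1429, 0.2409, 0.1250, 0.3205], E[r] = 3.9063, γ^t·E[r] = 1.280028, running G = 14.627303
t=6: π = [0.1707, 0.1429, 0.2409, 0.1250, 0.3205], E[r] = 3.9063, γ^t·E[r] = 1.024021, running G = 15.651323
t=7: π = [0.1707, 0.1429, 0.2409, 0.1250, 0.3205], E[r] = 3.9063, γ^t·E[r] = 0.819216, running G = 16.470540

G = 16.4705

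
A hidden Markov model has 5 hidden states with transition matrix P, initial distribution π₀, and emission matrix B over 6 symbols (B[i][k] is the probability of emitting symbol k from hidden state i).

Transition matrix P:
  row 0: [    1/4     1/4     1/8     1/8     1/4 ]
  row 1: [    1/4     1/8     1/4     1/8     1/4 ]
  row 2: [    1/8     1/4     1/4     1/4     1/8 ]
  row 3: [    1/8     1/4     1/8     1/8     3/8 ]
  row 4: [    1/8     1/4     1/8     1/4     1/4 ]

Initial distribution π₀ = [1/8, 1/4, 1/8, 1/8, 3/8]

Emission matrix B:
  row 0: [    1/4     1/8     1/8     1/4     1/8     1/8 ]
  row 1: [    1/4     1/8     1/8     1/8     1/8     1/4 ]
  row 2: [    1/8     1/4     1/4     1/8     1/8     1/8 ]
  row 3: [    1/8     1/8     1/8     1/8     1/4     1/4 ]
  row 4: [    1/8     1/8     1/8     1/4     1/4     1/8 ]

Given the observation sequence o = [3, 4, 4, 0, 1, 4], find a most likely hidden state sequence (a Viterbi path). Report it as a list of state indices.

t=0: δ = [3.125e-02, 3.125e-02, 1.562e-02, 1.562e-02, 9.375e-02]  (obs o_0=3)
t=1: δ = [1.465e-03, 2.930e-03, 1.465e-03, 5.859e-03, 5.859e-03]  ψ = [4, 4, 4, 4, 4]  (obs o_1=4)
t=2: δ = [9.155e-05, 1.831e-04, 9.155e-05, 3.662e-04, 5.493e-04]  ψ = [1, 3, 1, 4, 3]  (obs o_2=4)
t=3: δ = [1.717e-05, 3.433e-05, 8.583e-06, 1.717e-05, 1.717e-05]  ψ = [4, 4, 4, 4, 3]  (obs o_3=0)
t=4: δ = [1.073e-06, 5.364e-07, 2.146e-06, 5.364e-07, 1.073e-06]  ψ = [1, 0, 1, 1, 1]  (obs o_4=1)
t=5: δ = [3.353e-08, 6.706e-08, 6.706e-08, 1.341e-07, 6.706e-08]  ψ = [0, 2, 2, 2, 0]  (obs o_5=4)
backtrack: best end state = 3; path = [4, 3, 4, 1, 2, 3]

path = [4, 3, 4, 1, 2, 3]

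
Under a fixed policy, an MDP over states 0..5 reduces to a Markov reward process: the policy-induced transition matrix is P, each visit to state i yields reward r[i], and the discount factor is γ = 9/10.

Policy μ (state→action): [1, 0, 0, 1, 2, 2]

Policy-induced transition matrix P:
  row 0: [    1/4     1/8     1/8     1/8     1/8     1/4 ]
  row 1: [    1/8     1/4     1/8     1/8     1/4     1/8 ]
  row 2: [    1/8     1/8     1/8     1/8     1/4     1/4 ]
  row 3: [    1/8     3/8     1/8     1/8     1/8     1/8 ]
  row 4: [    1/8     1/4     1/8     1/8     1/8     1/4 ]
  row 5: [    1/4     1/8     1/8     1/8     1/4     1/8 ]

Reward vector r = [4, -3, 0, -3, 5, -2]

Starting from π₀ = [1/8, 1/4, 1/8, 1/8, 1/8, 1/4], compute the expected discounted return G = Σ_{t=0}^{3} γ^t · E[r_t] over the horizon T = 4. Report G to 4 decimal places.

G = 0.2241

t=0: π = [0.1250, 0.2500, 0.1250, 0.1250, 0.1250, 0.2500], E[r] = -0.5000, γ^t·E[r] = -0.500000, running G = -0.500000
t=1: π = [0.1719, 0.2031, 0.1250, 0.1250, 0.2031, 0.1719], E[r] = 0.3750, γ^t·E[r] = 0.337500, running G = -0.162500
t=2: π = [0.1680, 0.2070, 0.1250, 0.1250, 0.1875, 0.1875], E[r] = 0.2383, γ^t·E[r] = 0.193008, running G = 0.030508
t=3: π = [0.1694, 0.2056, 0.1250, 0.1250, 0.1899, 0.1851], E[r] = 0.2656, γ^t·E[r] = 0.193641, running G = 0.224148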